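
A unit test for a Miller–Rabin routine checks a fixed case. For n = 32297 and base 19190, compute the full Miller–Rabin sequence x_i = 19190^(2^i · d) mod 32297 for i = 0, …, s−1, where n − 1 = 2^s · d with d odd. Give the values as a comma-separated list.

20823, 10104, 32296

n − 1 = 32296 = 2^3 · 4037, so s = 3 and d = 4037.
x_0 = 19190^4037 mod 32297 = 20823.
x_1 = 20823^2 mod 32297 = 10104.
x_2 = 10104^2 mod 32297 = 32296.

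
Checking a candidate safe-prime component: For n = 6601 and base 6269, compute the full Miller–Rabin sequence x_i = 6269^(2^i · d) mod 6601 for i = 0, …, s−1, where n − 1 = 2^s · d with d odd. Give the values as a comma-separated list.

n − 1 = 6600 = 2^3 · 825, so s = 3 and d = 825.
x_0 = 6269^825 mod 6601 = 1.
x_1 = 1^2 mod 6601 = 1.
x_2 = 1^2 mod 6601 = 1.

1, 1, 1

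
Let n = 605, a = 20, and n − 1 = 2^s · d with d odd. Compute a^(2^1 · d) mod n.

455

n − 1 = 604 = 2^2 · 151, so s = 2 and d = 151.
x_0 = 20^151 mod 605 = 460.
x_1 = 460^2 mod 605 = 455.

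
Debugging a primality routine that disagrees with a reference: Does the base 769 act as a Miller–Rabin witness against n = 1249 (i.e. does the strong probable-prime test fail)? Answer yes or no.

no

n − 1 = 1248 = 2^5 · 39, so s = 5 and d = 39.
Repeated squaring mod 1249: 769^1 ≡ 769, 769^2 ≡ 584, 769^4 ≡ 79, 769^8 ≡ 1245, 769^16 ≡ 16, 769^32 ≡ 256.
39 = 32 + 4 + 2 + 1, so 769^39 ≡ 256·79·584·769 ≡ 585 (mod 1249).
x_0 = 769^39 mod 1249 = 585.
x_0 is neither 1 nor 1248, so continue squaring.
x_1 = 585^2 mod 1249 = 1248.
x_1 ≡ −1, so 769 is not a witness.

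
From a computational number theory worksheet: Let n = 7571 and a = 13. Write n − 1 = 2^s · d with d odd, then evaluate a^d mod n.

816

n − 1 = 7570 = 2^1 · 3785, so s = 1 and d = 3785.
13^3785 mod 7571 = 816.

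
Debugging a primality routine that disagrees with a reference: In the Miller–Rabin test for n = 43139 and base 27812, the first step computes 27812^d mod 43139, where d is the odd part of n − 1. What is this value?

1846

n − 1 = 43138 = 2^1 · 21569, so s = 1 and d = 21569.
Repeated squaring mod 43139: 27812^1 ≡ 27812, 27812^2 ≡ 25074, 27812^4 ≡ 40829, 27812^8 ≡ 30003, 27812^16 ≡ 41635, 27812^32 ≡ 18788, 27812^64 ≡ 25646, 27812^128 ≡ 20122, 27812^256 ≡ 35369, 27812^512 ≡ 21439, 27812^1024 ≡ 27815, 27812^2048 ≡ 19399, 27812^4096 ≡ 19704, 27812^8192 ≡ 39755, 27812^16384 ≡ 19621.
21569 = 16384 + 4096 + 1024 + 64 + 1, so 27812^21569 ≡ 19621·19704·27815·25646·27812 ≡ 1846 (mod 43139).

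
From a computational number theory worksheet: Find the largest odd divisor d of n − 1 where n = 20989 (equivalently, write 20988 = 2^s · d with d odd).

Halving: 20988 → 10494 → 5247; 5247 is odd.
So 20988 = 2^2 · 5247.

5247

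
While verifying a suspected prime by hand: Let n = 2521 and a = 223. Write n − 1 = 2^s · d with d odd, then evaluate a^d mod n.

n − 1 = 2520 = 2^3 · 315, so s = 3 and d = 315.
223^315 mod 2521 = 2450.

2450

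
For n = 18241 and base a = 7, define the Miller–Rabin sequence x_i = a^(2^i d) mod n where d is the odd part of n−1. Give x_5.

n − 1 = 18240 = 2^6 · 285, so s = 6 and d = 285.
x_0 = 7^285 mod 18241 = 16343.
x_1 = 16343^2 mod 18241 = 8927.
x_2 = 8927^2 mod 18241 = 14641.
x_3 = 14641^2 mod 18241 = 8890.
x_4 = 8890^2 mod 18241 = 12088.
x_5 = 12088^2 mod 18241 = 9334.

9334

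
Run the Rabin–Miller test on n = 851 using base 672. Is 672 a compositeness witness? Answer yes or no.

n − 1 = 850 = 2^1 · 425, so s = 1 and d = 425.
x_0 = 672^425 mod 851 = 339.
x_0 ∉ {1, 850} and s = 1, so 672 is a Miller–Rabin witness and 851 is composite.

yes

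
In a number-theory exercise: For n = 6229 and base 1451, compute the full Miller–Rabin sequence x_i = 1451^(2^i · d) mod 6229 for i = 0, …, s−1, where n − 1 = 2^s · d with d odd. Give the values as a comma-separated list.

n − 1 = 6228 = 2^2 · 1557, so s = 2 and d = 1557.
x_0 = 1451^1557 mod 6229 = 1451.
x_1 = 1451^2 mod 6229 = 6228.

1451, 6228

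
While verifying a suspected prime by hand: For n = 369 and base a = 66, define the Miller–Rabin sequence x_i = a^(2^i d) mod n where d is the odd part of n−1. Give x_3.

18

n − 1 = 368 = 2^4 · 23, so s = 4 and d = 23.
Repeated squaring mod 369: 66^1 ≡ 66, 66^2 ≡ 297, 66^4 ≡ 18, 66^8 ≡ 324, 66^16 ≡ 180.
23 = 16 + 4 + 2 + 1, so 66^23 ≡ 180·18·297·66 ≡ 45 (mod 369).
x_0 = 45.
x_1 = 45^2 mod 369 = 180.
x_2 = 180^2 mod 369 = 297.
x_3 = 297^2 mod 369 = 18.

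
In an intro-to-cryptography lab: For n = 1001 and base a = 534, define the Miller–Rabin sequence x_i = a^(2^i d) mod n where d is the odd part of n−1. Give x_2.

n − 1 = 1000 = 2^3 · 125, so s = 3 and d = 125.
By repeated squaring, 534^125 ≡ 417 (mod 1001).
x_0 = 417.
x_1 = 417^2 mod 1001 = 716.
x_2 = 716^2 mod 1001 = 144.

144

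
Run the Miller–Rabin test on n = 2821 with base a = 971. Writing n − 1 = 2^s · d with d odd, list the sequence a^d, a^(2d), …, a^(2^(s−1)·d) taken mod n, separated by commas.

n − 1 = 2820 = 2^2 · 705, so s = 2 and d = 705.
x_0 = 971^705 mod 2821 = 1210.
x_1 = 1210^2 mod 2821 = 1.

1210, 1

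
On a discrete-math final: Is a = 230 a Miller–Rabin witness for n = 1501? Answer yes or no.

yes

n − 1 = 1500 = 2^2 · 375, so s = 2 and d = 375.
x_0 = 230^375 mod 1501 = 696.
x_0 is neither 1 nor 1500, so continue squaring.
x_1 = 696^2 mod 1501 = 1094.
Reached i = s−1 = 1 without hitting −1: 230 is a Miller–Rabin witness and 1501 is composite.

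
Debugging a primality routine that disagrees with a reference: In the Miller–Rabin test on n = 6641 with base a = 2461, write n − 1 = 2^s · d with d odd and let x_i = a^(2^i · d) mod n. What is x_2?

n − 1 = 6640 = 2^4 · 415, so s = 4 and d = 415.
x_0 = 2461^415 mod 6641 = 2829.
x_1 = 2829^2 mod 6641 = 836.
x_2 = 836^2 mod 6641 = 1591.

1591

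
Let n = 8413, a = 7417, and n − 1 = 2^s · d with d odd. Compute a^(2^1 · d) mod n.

n − 1 = 8412 = 2^2 · 2103, so s = 2 and d = 2103.
Repeated squaring mod 8413: 7417^1 ≡ 7417, 7417^2 ≡ 7695, 7417^4 ≡ 2331, 7417^8 ≡ 7176, 7417^16 ≡ 7416, 7417^32 ≡ 1275, 7417^64 ≡ 1916, 7417^128 ≡ 2988, 7417^256 ≡ 1951, 7417^512 ≡ 3725, 7417^1024 ≡ 2588, 7417^2048 ≡ 996.
2103 = 2048 + 32 + 16 + 4 + 2 + 1, so 7417^2103 ≡ 996·1275·7416·2331·7695·7417 ≡ 5116 (mod 8413).
x_0 = 5116.
x_1 = 5116^2 mod 8413 = 613.

613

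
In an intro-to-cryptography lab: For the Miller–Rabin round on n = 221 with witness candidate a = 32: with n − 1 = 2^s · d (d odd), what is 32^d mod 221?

59

n − 1 = 220 = 2^2 · 55, so s = 2 and d = 55.
32^55 mod 221 = 59.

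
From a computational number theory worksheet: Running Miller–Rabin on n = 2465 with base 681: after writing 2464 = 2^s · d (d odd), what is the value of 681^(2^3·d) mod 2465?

1

n − 1 = 2464 = 2^5 · 77, so s = 5 and d = 77.
x_0 = 681^77 mod 2465 = 1786.
x_1 = 1786^2 mod 2465 = 86.
x_2 = 86^2 mod 2465 = 1.
x_3 = 1^2 mod 2465 = 1.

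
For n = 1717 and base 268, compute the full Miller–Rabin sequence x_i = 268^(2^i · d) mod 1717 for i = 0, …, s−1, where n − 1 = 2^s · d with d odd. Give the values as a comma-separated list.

1441, 628

n − 1 = 1716 = 2^2 · 429, so s = 2 and d = 429.
x_0 = 268^429 mod 1717 = 1441.
x_1 = 1441^2 mod 1717 = 628.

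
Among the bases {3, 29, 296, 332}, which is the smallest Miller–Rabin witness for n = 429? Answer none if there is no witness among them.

3

n − 1 = 428 = 2^2 · 107, so s = 2 and d = 107.
Base 3: x_0 = 3^107 mod 429 = 9. x_0 is neither 1 nor 428, so continue squaring. x_1 = 9^2 mod 429 = 81. Reached i = s−1 = 1 without hitting −1: 3 is a Miller–Rabin witness and 429 is composite.
Base 29: x_0 = 29^107 mod 429 = 347. x_0 is neither 1 nor 428, so continue squaring. x_1 = 347^2 mod 429 = 289. Reached i = s−1 = 1 without hitting −1: 29 is a Miller–Rabin witness and 429 is composite.
Base 296: x_0 = 296^107 mod 429 = 329. x_0 is neither 1 nor 428, so continue squaring. x_1 = 329^2 mod 429 = 133. Reached i = s−1 = 1 without hitting −1: 296 is a Miller–Rabin witness and 429 is composite.
Base 332: x_0 = 332^107 mod 429 = 392. x_0 is neither 1 nor 428, so continue squaring. x_1 = 392^2 mod 429 = 82. Reached i = s−1 = 1 without hitting −1: 332 is a Miller–Rabin witness and 429 is composite.
The smallest witness among the given bases is 3.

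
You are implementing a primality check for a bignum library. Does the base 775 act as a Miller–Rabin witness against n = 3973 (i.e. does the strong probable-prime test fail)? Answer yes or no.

yes

n − 1 = 3972 = 2^2 · 993, so s = 2 and d = 993.
x_0 = 775^993 mod 3973 = 3723.
x_0 is neither 1 nor 3972, so continue squaring.
x_1 = 3723^2 mod 3973 = 2905.
Reached i = s−1 = 1 without hitting −1: 775 is a Miller–Rabin witness and 3973 is composite.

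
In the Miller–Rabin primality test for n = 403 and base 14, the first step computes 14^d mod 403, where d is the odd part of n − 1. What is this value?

287

n − 1 = 402 = 2^1 · 201, so s = 1 and d = 201.
Repeated squaring mod 403: 14^1 ≡ 14, 14^2 ≡ 196, 14^4 ≡ 131, 14^8 ≡ 235, 14^16 ≡ 14, 14^32 ≡ 196, 14^64 ≡ 131, 14^128 ≡ 235.
201 = 128 + 64 + 8 + 1, so 14^201 ≡ 235·131·235·14 ≡ 287 (mod 403).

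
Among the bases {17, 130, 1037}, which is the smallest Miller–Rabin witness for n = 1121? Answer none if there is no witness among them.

17

n − 1 = 1120 = 2^5 · 35, so s = 5 and d = 35.
Base 17: x_0 = 17^35 mod 1121 = 256. x_0 is neither 1 nor 1120, so continue squaring. x_1 = 256^2 mod 1121 = 518. x_2 = 518^2 mod 1121 = 405. x_3 = 405^2 mod 1121 = 359. x_4 = 359^2 mod 1121 = 1087. Reached i = s−1 = 4 without hitting −1: 17 is a Miller–Rabin witness and 1121 is composite.
Base 130: x_0 = 130^35 mod 1121 = 348. x_0 is neither 1 nor 1120, so continue squaring. x_1 = 348^2 mod 1121 = 36. x_2 = 36^2 mod 1121 = 175. x_3 = 175^2 mod 1121 = 358. x_4 = 358^2 mod 1121 = 370. Reached i = s−1 = 4 without hitting −1: 130 is a Miller–Rabin witness and 1121 is composite.
Base 1037: x_0 = 1037^35 mod 1121 = 254. x_0 is neither 1 nor 1120, so continue squaring. x_1 = 254^2 mod 1121 = 619. x_2 = 619^2 mod 1121 = 900. x_3 = 900^2 mod 1121 = 638. x_4 = 638^2 mod 1121 = 121. Reached i = s−1 = 4 without hitting −1: 1037 is a Miller–Rabin witness and 1121 is composite.
The smallest witness among the given bases is 17.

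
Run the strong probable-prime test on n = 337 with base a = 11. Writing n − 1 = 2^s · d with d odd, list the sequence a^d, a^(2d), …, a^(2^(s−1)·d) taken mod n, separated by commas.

278, 111, 189, 336

n − 1 = 336 = 2^4 · 21, so s = 4 and d = 21.
x_0 = 11^21 mod 337 = 278.
x_1 = 278^2 mod 337 = 111.
x_2 = 111^2 mod 337 = 189.
x_3 = 189^2 mod 337 = 336.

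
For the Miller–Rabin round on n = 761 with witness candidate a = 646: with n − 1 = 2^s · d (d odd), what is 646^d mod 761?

722

n − 1 = 760 = 2^3 · 95, so s = 3 and d = 95.
Repeated squaring mod 761: 646^1 ≡ 646, 646^2 ≡ 288, 646^4 ≡ 756, 646^8 ≡ 25, 646^16 ≡ 625, 646^32 ≡ 232, 646^64 ≡ 554.
95 = 64 + 16 + 8 + 4 + 2 + 1, so 646^95 ≡ 554·625·25·756·288·646 ≡ 722 (mod 761).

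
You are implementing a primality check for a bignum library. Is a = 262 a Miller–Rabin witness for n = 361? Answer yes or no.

no

n − 1 = 360 = 2^3 · 45, so s = 3 and d = 45.
Repeated squaring mod 361: 262^1 ≡ 262, 262^2 ≡ 54, 262^4 ≡ 28, 262^8 ≡ 62, 262^16 ≡ 234, 262^32 ≡ 245.
45 = 32 + 8 + 4 + 1, so 262^45 ≡ 245·62·28·262 ≡ 360 (mod 361).
x_0 = 262^45 mod 361 = 360.
x_0 = 360 ≡ −1, so 262 is not a witness.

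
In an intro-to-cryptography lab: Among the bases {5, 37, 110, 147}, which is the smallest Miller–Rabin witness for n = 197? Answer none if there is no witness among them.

n − 1 = 196 = 2^2 · 49, so s = 2 and d = 49.
Base 5: x_0 = 5^49 mod 197 = 183. x_0 is neither 1 nor 196, so continue squaring. x_1 = 183^2 mod 197 = 196. x_1 ≡ −1, so 5 is not a witness.
Base 37: x_0 = 37^49 mod 197 = 1. x_0 = 1, so 37 is not a witness.
Base 110: x_0 = 110^49 mod 197 = 14. x_0 is neither 1 nor 196, so continue squaring. x_1 = 14^2 mod 197 = 196. x_1 ≡ −1, so 110 is not a witness.
Base 147: x_0 = 147^49 mod 197 = 183. x_0 is neither 1 nor 196, so continue squaring. x_1 = 183^2 mod 197 = 196. x_1 ≡ −1, so 147 is not a witness.
No listed base is a witness for 197.

none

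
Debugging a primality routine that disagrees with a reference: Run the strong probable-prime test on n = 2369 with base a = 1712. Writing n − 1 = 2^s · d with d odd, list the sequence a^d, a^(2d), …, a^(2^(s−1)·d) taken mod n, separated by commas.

n − 1 = 2368 = 2^6 · 37, so s = 6 and d = 37.
x_0 = 1712^37 mod 2369 = 833.
x_1 = 833^2 mod 2369 = 2141.
x_2 = 2141^2 mod 2369 = 2235.
x_3 = 2235^2 mod 2369 = 1373.
x_4 = 1373^2 mod 2369 = 1774.
x_5 = 1774^2 mod 2369 = 1044.

833, 2141, 2235, 1373, 1774, 1044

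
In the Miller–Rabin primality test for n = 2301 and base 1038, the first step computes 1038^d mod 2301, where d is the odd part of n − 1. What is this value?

n − 1 = 2300 = 2^2 · 575, so s = 2 and d = 575.
Repeated squaring mod 2301: 1038^1 ≡ 1038, 1038^2 ≡ 576, 1038^4 ≡ 432, 1038^8 ≡ 243, 1038^16 ≡ 1524, 1038^32 ≡ 867, 1038^64 ≡ 1563, 1038^128 ≡ 1608, 1038^256 ≡ 1641, 1038^512 ≡ 711.
575 = 512 + 32 + 16 + 8 + 4 + 2 + 1, so 1038^575 ≡ 711·867·1524·243·432·576·1038 ≡ 1995 (mod 2301).

1995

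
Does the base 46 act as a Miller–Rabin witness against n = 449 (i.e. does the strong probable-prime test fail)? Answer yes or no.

n − 1 = 448 = 2^6 · 7, so s = 6 and d = 7.
x_0 = 46^7 mod 449 = 427.
x_0 is neither 1 nor 448, so continue squaring.
x_1 = 427^2 mod 449 = 35.
x_2 = 35^2 mod 449 = 327.
x_3 = 327^2 mod 449 = 67.
x_4 = 67^2 mod 449 = 448.
x_4 ≡ −1, so 46 is not a witness.

no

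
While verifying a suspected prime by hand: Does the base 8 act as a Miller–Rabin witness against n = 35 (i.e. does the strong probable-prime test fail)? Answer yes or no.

yes

n − 1 = 34 = 2^1 · 17, so s = 1 and d = 17.
x_0 = 8^17 mod 35 = 8.
x_0 ∉ {1, 34} and s = 1, so 8 is a Miller–Rabin witness and 35 is composite.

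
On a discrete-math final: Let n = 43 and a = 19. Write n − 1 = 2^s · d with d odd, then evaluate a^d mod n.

42

n − 1 = 42 = 2^1 · 21, so s = 1 and d = 21.
19^21 mod 43 = 42.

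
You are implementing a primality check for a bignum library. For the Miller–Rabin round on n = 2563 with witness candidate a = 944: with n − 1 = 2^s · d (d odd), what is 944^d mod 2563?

944

n − 1 = 2562 = 2^1 · 1281, so s = 1 and d = 1281.
944^1281 mod 2563 = 944.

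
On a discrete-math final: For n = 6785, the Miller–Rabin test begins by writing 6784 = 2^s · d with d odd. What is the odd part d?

53

Halving: 6784 → 3392 → 1696 → 848 → 424 → 212 → 106 → 53; 53 is odd.
So 6784 = 2^7 · 53.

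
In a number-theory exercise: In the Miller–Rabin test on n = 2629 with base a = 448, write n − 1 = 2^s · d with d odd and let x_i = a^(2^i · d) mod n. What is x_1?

631

n − 1 = 2628 = 2^2 · 657, so s = 2 and d = 657.
x_0 = 448^657 mod 2629 = 2103.
x_1 = 2103^2 mod 2629 = 631.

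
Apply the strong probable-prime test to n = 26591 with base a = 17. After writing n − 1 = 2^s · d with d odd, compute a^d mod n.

26590

n − 1 = 26590 = 2^1 · 13295, so s = 1 and d = 13295.
17^13295 mod 26591 = 26590.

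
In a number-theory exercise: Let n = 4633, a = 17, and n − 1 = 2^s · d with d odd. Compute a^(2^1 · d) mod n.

1456

n − 1 = 4632 = 2^3 · 579, so s = 3 and d = 579.
x_0 = 17^579 mod 4633 = 914.
x_1 = 914^2 mod 4633 = 1456.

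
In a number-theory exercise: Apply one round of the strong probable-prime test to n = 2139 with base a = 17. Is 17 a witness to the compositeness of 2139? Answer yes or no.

yes

n − 1 = 2138 = 2^1 · 1069, so s = 1 and d = 1069.
x_0 = 17^1069 mod 2139 = 1574.
x_0 ∉ {1, 2138} and s = 1, so 17 is a Miller–Rabin witness and 2139 is composite.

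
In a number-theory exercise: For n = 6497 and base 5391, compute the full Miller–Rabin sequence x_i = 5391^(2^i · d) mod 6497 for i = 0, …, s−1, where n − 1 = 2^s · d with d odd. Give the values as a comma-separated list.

1401, 707, 6077, 981, 805

n − 1 = 6496 = 2^5 · 203, so s = 5 and d = 203.
x_0 = 5391^203 mod 6497 = 1401.
x_1 = 1401^2 mod 6497 = 707.
x_2 = 707^2 mod 6497 = 6077.
x_3 = 6077^2 mod 6497 = 981.
x_4 = 981^2 mod 6497 = 805.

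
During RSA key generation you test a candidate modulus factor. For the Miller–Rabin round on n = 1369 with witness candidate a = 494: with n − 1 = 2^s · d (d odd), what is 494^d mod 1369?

1252

n − 1 = 1368 = 2^3 · 171, so s = 3 and d = 171.
Repeated squaring mod 1369: 494^1 ≡ 494, 494^2 ≡ 354, 494^4 ≡ 737, 494^8 ≡ 1045, 494^16 ≡ 932, 494^32 ≡ 678, 494^64 ≡ 1069, 494^128 ≡ 1015.
171 = 128 + 32 + 8 + 2 + 1, so 494^171 ≡ 1015·678·1045·354·494 ≡ 1252 (mod 1369).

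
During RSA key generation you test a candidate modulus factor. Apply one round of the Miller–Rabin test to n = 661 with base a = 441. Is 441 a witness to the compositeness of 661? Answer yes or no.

no

n − 1 = 660 = 2^2 · 165, so s = 2 and d = 165.
x_0 = 441^165 mod 661 = 660.
x_0 = 660 ≡ −1, so 441 is not a witness.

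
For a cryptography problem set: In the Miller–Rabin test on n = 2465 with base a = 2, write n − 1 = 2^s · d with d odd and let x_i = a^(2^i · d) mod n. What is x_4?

1

n − 1 = 2464 = 2^5 · 77, so s = 5 and d = 77.
Repeated squaring mod 2465: 2^1 ≡ 2, 2^2 ≡ 4, 2^4 ≡ 16, 2^8 ≡ 256, 2^16 ≡ 1446, 2^32 ≡ 596, 2^64 ≡ 256.
77 = 64 + 8 + 4 + 1, so 2^77 ≡ 256·256·16·2 ≡ 1902 (mod 2465).
x_0 = 1902.
x_1 = 1902^2 mod 2465 = 1449.
x_2 = 1449^2 mod 2465 = 1886.
x_3 = 1886^2 mod 2465 = 1.
x_4 = 1^2 mod 2465 = 1.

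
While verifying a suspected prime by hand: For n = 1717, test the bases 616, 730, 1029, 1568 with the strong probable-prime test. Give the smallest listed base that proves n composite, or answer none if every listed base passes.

730

n − 1 = 1716 = 2^2 · 429, so s = 2 and d = 429.
Base 616: x_0 = 616^429 mod 1717 = 616. x_0 is neither 1 nor 1716, so continue squaring. x_1 = 616^2 mod 1717 = 1716. x_1 ≡ −1, so 616 is not a witness.
Base 730: x_0 = 730^429 mod 1717 = 1444. x_0 is neither 1 nor 1716, so continue squaring. x_1 = 1444^2 mod 1717 = 698. Reached i = s−1 = 1 without hitting −1: 730 is a Miller–Rabin witness and 1717 is composite.
Base 1029: x_0 = 1029^429 mod 1717 = 637. x_0 is neither 1 nor 1716, so continue squaring. x_1 = 637^2 mod 1717 = 557. Reached i = s−1 = 1 without hitting −1: 1029 is a Miller–Rabin witness and 1717 is composite.
Base 1568: x_0 = 1568^429 mod 1717 = 531. x_0 is neither 1 nor 1716, so continue squaring. x_1 = 531^2 mod 1717 = 373. Reached i = s−1 = 1 without hitting −1: 1568 is a Miller–Rabin witness and 1717 is composite.
The smallest witness among the given bases is 730.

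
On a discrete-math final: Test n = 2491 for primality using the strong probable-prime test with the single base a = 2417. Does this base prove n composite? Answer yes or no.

yes

n − 1 = 2490 = 2^1 · 1245, so s = 1 and d = 1245.
x_0 = 2417^1245 mod 2491 = 1185.
x_0 ∉ {1, 2490} and s = 1, so 2417 is a Miller–Rabin witness and 2491 is composite.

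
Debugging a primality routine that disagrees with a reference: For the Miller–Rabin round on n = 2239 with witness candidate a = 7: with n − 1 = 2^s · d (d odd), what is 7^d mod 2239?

1

n − 1 = 2238 = 2^1 · 1119, so s = 1 and d = 1119.
Repeated squaring mod 2239: 7^1 ≡ 7, 7^2 ≡ 49, 7^4 ≡ 162, 7^8 ≡ 1615, 7^16 ≡ 2029, 7^32 ≡ 1559, 7^64 ≡ 1166, 7^128 ≡ 483, 7^256 ≡ 433, 7^512 ≡ 1652, 7^1024 ≡ 2002.
1119 = 1024 + 64 + 16 + 8 + 4 + 2 + 1, so 7^1119 ≡ 2002·1166·2029·1615·162·49·7 ≡ 1 (mod 2239).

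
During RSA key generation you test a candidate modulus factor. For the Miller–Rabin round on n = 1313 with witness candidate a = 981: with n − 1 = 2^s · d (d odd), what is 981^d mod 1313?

67

n − 1 = 1312 = 2^5 · 41, so s = 5 and d = 41.
Repeated squaring mod 1313: 981^1 ≡ 981, 981^2 ≡ 1245, 981^4 ≡ 685, 981^8 ≡ 484, 981^16 ≡ 542, 981^32 ≡ 965.
41 = 32 + 8 + 1, so 981^41 ≡ 965·484·981 ≡ 67 (mod 1313).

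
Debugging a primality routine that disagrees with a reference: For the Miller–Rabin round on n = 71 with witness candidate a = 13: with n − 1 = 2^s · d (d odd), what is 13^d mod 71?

70

n − 1 = 70 = 2^1 · 35, so s = 1 and d = 35.
13^35 mod 71 = 70.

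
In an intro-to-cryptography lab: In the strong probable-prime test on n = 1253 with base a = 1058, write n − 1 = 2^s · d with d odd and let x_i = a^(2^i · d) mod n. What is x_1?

337

n − 1 = 1252 = 2^2 · 313, so s = 2 and d = 313.
x_0 = 1058^313 mod 1253 = 652.
x_1 = 652^2 mod 1253 = 337.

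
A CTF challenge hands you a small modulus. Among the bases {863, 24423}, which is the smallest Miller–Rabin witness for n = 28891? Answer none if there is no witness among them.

863

n − 1 = 28890 = 2^1 · 14445, so s = 1 and d = 14445.
Base 863: x_0 = 863^14445 mod 28891 = 13602. x_0 ∉ {1, 28890} and s = 1, so 863 is a Miller–Rabin witness and 28891 is composite.
Base 24423: x_0 = 24423^14445 mod 28891 = 19823. x_0 ∉ {1, 28890} and s = 1, so 24423 is a Miller–Rabin witness and 28891 is composite.
The smallest witness among the given bases is 863.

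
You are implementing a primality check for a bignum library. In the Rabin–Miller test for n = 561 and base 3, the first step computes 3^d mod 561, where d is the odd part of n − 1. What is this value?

n − 1 = 560 = 2^4 · 35, so s = 4 and d = 35.
3^35 mod 561 = 78.

78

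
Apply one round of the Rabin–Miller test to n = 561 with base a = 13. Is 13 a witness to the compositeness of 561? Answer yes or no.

n − 1 = 560 = 2^4 · 35, so s = 4 and d = 35.
x_0 = 13^35 mod 561 = 208.
x_0 is neither 1 nor 560, so continue squaring.
x_1 = 208^2 mod 561 = 67.
x_2 = 67^2 mod 561 = 1.
x_2 = 1 but x_1 ≠ ±1, a nontrivial square root of 1 — 13 is a witness and 561 is composite.

yes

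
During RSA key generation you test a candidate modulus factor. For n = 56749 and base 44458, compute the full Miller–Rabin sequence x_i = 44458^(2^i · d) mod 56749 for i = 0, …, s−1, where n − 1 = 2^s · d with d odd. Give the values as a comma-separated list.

23920, 22982

n − 1 = 56748 = 2^2 · 14187, so s = 2 and d = 14187.
x_0 = 44458^14187 mod 56749 = 23920.
x_1 = 23920^2 mod 56749 = 22982.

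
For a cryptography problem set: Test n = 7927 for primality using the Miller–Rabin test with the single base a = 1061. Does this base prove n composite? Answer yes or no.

n − 1 = 7926 = 2^1 · 3963, so s = 1 and d = 3963.
x_0 = 1061^3963 mod 7927 = 1.
x_0 = 1, so 1061 is not a witness.

no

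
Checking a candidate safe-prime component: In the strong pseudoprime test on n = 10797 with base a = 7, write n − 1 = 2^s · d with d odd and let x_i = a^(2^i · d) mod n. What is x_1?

n − 1 = 10796 = 2^2 · 2699, so s = 2 and d = 2699.
Repeated squaring mod 10797: 7^1 ≡ 7, 7^2 ≡ 49, 7^4 ≡ 2401, 7^8 ≡ 10000, 7^16 ≡ 8983, 7^32 ≡ 8308, 7^64 ≡ 8440, 7^128 ≡ 5791, 7^256 ≡ 199, 7^512 ≡ 7210, 7^1024 ≡ 7342, 7^2048 ≡ 6340.
2699 = 2048 + 512 + 128 + 8 + 2 + 1, so 7^2699 ≡ 6340·7210·5791·10000·49·7 ≡ 7660 (mod 10797).
x_0 = 7660.
x_1 = 7660^2 mod 10797 = 4702.

4702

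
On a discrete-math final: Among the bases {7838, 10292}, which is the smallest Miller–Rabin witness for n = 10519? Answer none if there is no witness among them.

n − 1 = 10518 = 2^1 · 5259, so s = 1 and d = 5259.
Base 7838: x_0 = 7838^5259 mod 10519 = 10518. x_0 = 10518 ≡ −1, so 7838 is not a witness.
Base 10292: x_0 = 10292^5259 mod 10519 = 512. x_0 ∉ {1, 10518} and s = 1, so 10292 is a Miller–Rabin witness and 10519 is composite.
The smallest witness among the given bases is 10292.

10292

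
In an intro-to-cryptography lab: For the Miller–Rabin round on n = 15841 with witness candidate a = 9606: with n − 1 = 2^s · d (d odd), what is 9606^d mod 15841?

n − 1 = 15840 = 2^5 · 495, so s = 5 and d = 495.
Repeated squaring mod 15841: 9606^1 ≡ 9606, 9606^2 ≡ 1411, 9606^4 ≡ 10796, 9606^8 ≡ 11379, 9606^16 ≡ 13148, 9606^32 ≡ 12912, 9606^64 ≡ 9060, 9606^128 ≡ 11379, 9606^256 ≡ 13148.
495 = 256 + 128 + 64 + 32 + 8 + 4 + 2 + 1, so 9606^495 ≡ 13148·11379·9060·12912·11379·10796·1411·9606 ≡ 11159 (mod 15841).

11159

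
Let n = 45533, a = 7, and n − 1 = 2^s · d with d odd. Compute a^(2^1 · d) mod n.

45532

n − 1 = 45532 = 2^2 · 11383, so s = 2 and d = 11383.
x_0 = 7^11383 mod 45533 = 42759.
x_1 = 42759^2 mod 45533 = 45532.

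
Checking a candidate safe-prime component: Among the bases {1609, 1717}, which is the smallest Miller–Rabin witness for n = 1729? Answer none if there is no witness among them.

none

n − 1 = 1728 = 2^6 · 27, so s = 6 and d = 27.
Base 1609: x_0 = 1609^27 mod 1729 = 1728. x_0 = 1728 ≡ −1, so 1609 is not a witness.
Base 1717: x_0 = 1717^27 mod 1729 = 1. x_0 = 1, so 1717 is not a witness.
No listed base is a witness for 1729.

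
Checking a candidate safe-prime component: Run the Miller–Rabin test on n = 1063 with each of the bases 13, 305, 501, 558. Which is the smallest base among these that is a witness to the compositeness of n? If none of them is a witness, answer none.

none

n − 1 = 1062 = 2^1 · 531, so s = 1 and d = 531.
Base 13: x_0 = 13^531 mod 1063 = 1. x_0 = 1, so 13 is not a witness.
Base 305: x_0 = 305^531 mod 1063 = 1. x_0 = 1, so 305 is not a witness.
Base 501: x_0 = 501^531 mod 1063 = 1. x_0 = 1, so 501 is not a witness.
Base 558: x_0 = 558^531 mod 1063 = 1062. x_0 = 1062 ≡ −1, so 558 is not a witness.
No listed base is a witness for 1063.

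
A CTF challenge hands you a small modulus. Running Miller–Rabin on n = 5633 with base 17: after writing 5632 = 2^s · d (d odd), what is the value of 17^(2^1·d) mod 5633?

1479

n − 1 = 5632 = 2^9 · 11, so s = 9 and d = 11.
x_0 = 17^11 mod 5633 = 5227.
x_1 = 5227^2 mod 5633 = 1479.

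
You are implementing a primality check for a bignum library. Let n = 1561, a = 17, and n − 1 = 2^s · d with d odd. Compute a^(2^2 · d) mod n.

n − 1 = 1560 = 2^3 · 195, so s = 3 and d = 195.
x_0 = 17^195 mod 1561 = 1371.
x_1 = 1371^2 mod 1561 = 197.
x_2 = 197^2 mod 1561 = 1345.

1345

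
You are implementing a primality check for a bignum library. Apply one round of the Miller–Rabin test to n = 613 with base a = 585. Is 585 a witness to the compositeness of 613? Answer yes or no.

no

n − 1 = 612 = 2^2 · 153, so s = 2 and d = 153.
Repeated squaring mod 613: 585^1 ≡ 585, 585^2 ≡ 171, 585^4 ≡ 430, 585^8 ≡ 387, 585^16 ≡ 197, 585^32 ≡ 190, 585^64 ≡ 546, 585^128 ≡ 198.
153 = 128 + 16 + 8 + 1, so 585^153 ≡ 198·197·387·585 ≡ 1 (mod 613).
x_0 = 585^153 mod 613 = 1.
x_0 = 1, so 585 is not a witness.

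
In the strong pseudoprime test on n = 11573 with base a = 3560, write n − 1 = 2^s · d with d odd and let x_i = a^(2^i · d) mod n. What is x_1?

n − 1 = 11572 = 2^2 · 2893, so s = 2 and d = 2893.
By repeated squaring, 3560^2893 ≡ 10512 (mod 11573).
x_0 = 10512.
x_1 = 10512^2 mod 11573 = 3140.

3140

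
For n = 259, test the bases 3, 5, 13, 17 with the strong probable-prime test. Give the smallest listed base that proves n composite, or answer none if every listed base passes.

3

n − 1 = 258 = 2^1 · 129, so s = 1 and d = 129.
Base 3: x_0 = 3^129 mod 259 = 27. x_0 ∉ {1, 258} and s = 1, so 3 is a Miller–Rabin witness and 259 is composite.
Base 5: x_0 = 5^129 mod 259 = 97. x_0 ∉ {1, 258} and s = 1, so 5 is a Miller–Rabin witness and 259 is composite.
Base 13: x_0 = 13^129 mod 259 = 97. x_0 ∉ {1, 258} and s = 1, so 13 is a Miller–Rabin witness and 259 is composite.
Base 17: x_0 = 17^129 mod 259 = 230. x_0 ∉ {1, 258} and s = 1, so 17 is a Miller–Rabin witness and 259 is composite.
The smallest witness among the given bases is 3.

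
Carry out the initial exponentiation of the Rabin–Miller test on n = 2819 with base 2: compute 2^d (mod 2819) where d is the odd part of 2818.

n − 1 = 2818 = 2^1 · 1409, so s = 1 and d = 1409.
By repeated squaring, 2^1409 ≡ 2818 (mod 2819).

2818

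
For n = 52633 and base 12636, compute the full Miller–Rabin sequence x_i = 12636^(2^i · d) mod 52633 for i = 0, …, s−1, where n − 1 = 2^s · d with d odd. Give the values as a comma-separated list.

n − 1 = 52632 = 2^3 · 6579, so s = 3 and d = 6579.
x_0 = 12636^6579 mod 52633 = 51808.
x_1 = 51808^2 mod 52633 = 49029.
x_2 = 49029^2 mod 52633 = 41098.

51808, 49029, 41098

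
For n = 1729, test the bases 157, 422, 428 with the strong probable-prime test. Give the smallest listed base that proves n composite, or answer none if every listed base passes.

157

n − 1 = 1728 = 2^6 · 27, so s = 6 and d = 27.
Base 157: x_0 = 157^27 mod 1729 = 1483. x_0 is neither 1 nor 1728, so continue squaring. x_1 = 1483^2 mod 1729 = 1. x_1 = 1 but x_0 ≠ ±1, a nontrivial square root of 1 — 157 is a witness and 1729 is composite.
Base 422: x_0 = 422^27 mod 1729 = 1464. x_0 is neither 1 nor 1728, so continue squaring. x_1 = 1464^2 mod 1729 = 1065. x_2 = 1065^2 mod 1729 = 1. x_2 = 1 but x_1 ≠ ±1, a nontrivial square root of 1 — 422 is a witness and 1729 is composite.
Base 428: x_0 = 428^27 mod 1729 = 246. x_0 is neither 1 nor 1728, so continue squaring. x_1 = 246^2 mod 1729 = 1. x_1 = 1 but x_0 ≠ ±1, a nontrivial square root of 1 — 428 is a witness and 1729 is composite.
The smallest witness among the given bases is 157.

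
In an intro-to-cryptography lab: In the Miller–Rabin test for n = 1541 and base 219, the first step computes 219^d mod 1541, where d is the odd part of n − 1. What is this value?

231

n − 1 = 1540 = 2^2 · 385, so s = 2 and d = 385.
219^385 mod 1541 = 231.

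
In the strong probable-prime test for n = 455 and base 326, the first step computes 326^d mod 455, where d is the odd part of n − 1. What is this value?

261

n − 1 = 454 = 2^1 · 227, so s = 1 and d = 227.
326^227 mod 455 = 261.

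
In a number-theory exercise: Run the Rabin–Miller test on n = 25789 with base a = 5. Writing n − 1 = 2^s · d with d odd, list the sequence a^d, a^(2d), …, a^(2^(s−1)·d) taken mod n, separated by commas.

2234, 13479

n − 1 = 25788 = 2^2 · 6447, so s = 2 and d = 6447.
x_0 = 5^6447 mod 25789 = 2234.
x_1 = 2234^2 mod 25789 = 13479.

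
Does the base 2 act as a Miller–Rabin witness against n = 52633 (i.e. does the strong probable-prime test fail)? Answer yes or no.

no

n − 1 = 52632 = 2^3 · 6579, so s = 3 and d = 6579.
x_0 = 2^6579 mod 52633 = 1.
x_0 = 1, so 2 is not a witness.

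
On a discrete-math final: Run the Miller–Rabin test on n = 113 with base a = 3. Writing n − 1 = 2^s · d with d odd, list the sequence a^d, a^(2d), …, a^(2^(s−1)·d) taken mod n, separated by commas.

40, 18, 98, 112

n − 1 = 112 = 2^4 · 7, so s = 4 and d = 7.
x_0 = 3^7 mod 113 = 40.
x_1 = 40^2 mod 113 = 18.
x_2 = 18^2 mod 113 = 98.
x_3 = 98^2 mod 113 = 112.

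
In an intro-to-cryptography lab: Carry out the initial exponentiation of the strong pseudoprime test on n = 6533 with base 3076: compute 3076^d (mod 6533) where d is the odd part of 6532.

236

n − 1 = 6532 = 2^2 · 1633, so s = 2 and d = 1633.
3076^1633 mod 6533 = 236.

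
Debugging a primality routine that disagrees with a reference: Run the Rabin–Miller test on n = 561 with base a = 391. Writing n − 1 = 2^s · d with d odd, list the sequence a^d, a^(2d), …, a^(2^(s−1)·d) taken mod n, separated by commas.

340, 34, 34, 34

n − 1 = 560 = 2^4 · 35, so s = 4 and d = 35.
x_0 = 391^35 mod 561 = 340.
x_1 = 340^2 mod 561 = 34.
x_2 = 34^2 mod 561 = 34.
x_3 = 34^2 mod 561 = 34.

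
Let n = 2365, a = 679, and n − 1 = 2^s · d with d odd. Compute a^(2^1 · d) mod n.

n − 1 = 2364 = 2^2 · 591, so s = 2 and d = 591.
x_0 = 679^591 mod 2365 = 2109.
x_1 = 2109^2 mod 2365 = 1681.

1681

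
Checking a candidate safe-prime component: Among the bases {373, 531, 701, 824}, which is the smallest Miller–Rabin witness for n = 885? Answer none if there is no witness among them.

373

n − 1 = 884 = 2^2 · 221, so s = 2 and d = 221.
Base 373: x_0 = 373^221 mod 885 = 793. x_0 is neither 1 nor 884, so continue squaring. x_1 = 793^2 mod 885 = 499. Reached i = s−1 = 1 without hitting −1: 373 is a Miller–Rabin witness and 885 is composite.
Base 531: x_0 = 531^221 mod 885 = 531. x_0 is neither 1 nor 884, so continue squaring. x_1 = 531^2 mod 885 = 531. Reached i = s−1 = 1 without hitting −1: 531 is a Miller–Rabin witness and 885 is composite.
Base 701: x_0 = 701^221 mod 885 = 386. x_0 is neither 1 nor 884, so continue squaring. x_1 = 386^2 mod 885 = 316. Reached i = s−1 = 1 without hitting −1: 701 is a Miller–Rabin witness and 885 is composite.
Base 824: x_0 = 824^221 mod 885 = 479. x_0 is neither 1 nor 884, so continue squaring. x_1 = 479^2 mod 885 = 226. Reached i = s−1 = 1 without hitting −1: 824 is a Miller–Rabin witness and 885 is composite.
The smallest witness among the given bases is 373.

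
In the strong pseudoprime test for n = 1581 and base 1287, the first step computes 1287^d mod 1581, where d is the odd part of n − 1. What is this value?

n − 1 = 1580 = 2^2 · 395, so s = 2 and d = 395.
1287^395 mod 1581 = 1179.

1179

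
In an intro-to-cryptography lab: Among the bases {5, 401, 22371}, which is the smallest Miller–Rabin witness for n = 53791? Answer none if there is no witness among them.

n − 1 = 53790 = 2^1 · 26895, so s = 1 and d = 26895.
Base 5: x_0 = 5^26895 mod 53791 = 1. x_0 = 1, so 5 is not a witness.
Base 401: x_0 = 401^26895 mod 53791 = 1. x_0 = 1, so 401 is not a witness.
Base 22371: x_0 = 22371^26895 mod 53791 = 53790. x_0 = 53790 ≡ −1, so 22371 is not a witness.
No listed base is a witness for 53791.

none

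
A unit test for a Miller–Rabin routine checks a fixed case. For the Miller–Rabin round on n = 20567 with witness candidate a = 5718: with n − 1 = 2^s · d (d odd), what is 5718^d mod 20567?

1121

n − 1 = 20566 = 2^1 · 10283, so s = 1 and d = 10283.
By repeated squaring, 5718^10283 ≡ 1121 (mod 20567).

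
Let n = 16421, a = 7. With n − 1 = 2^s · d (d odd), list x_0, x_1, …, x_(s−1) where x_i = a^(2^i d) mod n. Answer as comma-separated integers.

n − 1 = 16420 = 2^2 · 4105, so s = 2 and d = 4105.
x_0 = 7^4105 mod 16421 = 3629.
x_1 = 3629^2 mod 16421 = 16420.

3629, 16420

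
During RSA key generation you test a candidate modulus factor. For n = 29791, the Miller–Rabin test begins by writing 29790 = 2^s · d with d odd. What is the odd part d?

Halving: 29790 → 14895; 14895 is odd.
So 29790 = 2^1 · 14895.

14895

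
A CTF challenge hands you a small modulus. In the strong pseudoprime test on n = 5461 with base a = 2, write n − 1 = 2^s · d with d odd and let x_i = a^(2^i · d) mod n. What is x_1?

1

n − 1 = 5460 = 2^2 · 1365, so s = 2 and d = 1365.
Repeated squaring mod 5461: 2^1 ≡ 2, 2^2 ≡ 4, 2^4 ≡ 16, 2^8 ≡ 256, 2^16 ≡ 4, 2^32 ≡ 16, 2^64 ≡ 256, 2^128 ≡ 4, 2^256 ≡ 16, 2^512 ≡ 256, 2^1024 ≡ 4.
1365 = 1024 + 256 + 64 + 16 + 4 + 1, so 2^1365 ≡ 4·16·256·4·16·2 ≡ 128 (mod 5461).
x_0 = 128.
x_1 = 128^2 mod 5461 = 1.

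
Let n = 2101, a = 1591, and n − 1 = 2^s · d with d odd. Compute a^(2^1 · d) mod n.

221

n − 1 = 2100 = 2^2 · 525, so s = 2 and d = 525.
x_0 = 1591^525 mod 2101 = 1858.
x_1 = 1858^2 mod 2101 = 221.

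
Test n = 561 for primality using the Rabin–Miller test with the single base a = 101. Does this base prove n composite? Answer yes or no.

n − 1 = 560 = 2^4 · 35, so s = 4 and d = 35.
x_0 = 101^35 mod 561 = 560.
x_0 = 560 ≡ −1, so 101 is not a witness.

no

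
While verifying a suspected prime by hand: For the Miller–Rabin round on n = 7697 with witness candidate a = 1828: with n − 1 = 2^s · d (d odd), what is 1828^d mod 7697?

n − 1 = 7696 = 2^4 · 481, so s = 4 and d = 481.
By repeated squaring, 1828^481 ≡ 7005 (mod 7697).

7005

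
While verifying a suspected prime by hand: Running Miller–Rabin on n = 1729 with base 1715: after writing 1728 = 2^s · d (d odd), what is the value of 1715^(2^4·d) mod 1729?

742

n − 1 = 1728 = 2^6 · 27, so s = 6 and d = 27.
x_0 = 1715^27 mod 1729 = 77.
x_1 = 77^2 mod 1729 = 742.
x_2 = 742^2 mod 1729 = 742.
x_3 = 742^2 mod 1729 = 742.
x_4 = 742^2 mod 1729 = 742.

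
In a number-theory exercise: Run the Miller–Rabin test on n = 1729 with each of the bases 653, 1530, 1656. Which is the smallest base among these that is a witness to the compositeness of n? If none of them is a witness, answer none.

n − 1 = 1728 = 2^6 · 27, so s = 6 and d = 27.
Base 653: x_0 = 653^27 mod 1729 = 1. x_0 = 1, so 653 is not a witness.
Base 1530: x_0 = 1530^27 mod 1729 = 911. x_0 is neither 1 nor 1728, so continue squaring. x_1 = 911^2 mod 1729 = 1. x_1 = 1 but x_0 ≠ ±1, a nontrivial square root of 1 — 1530 is a witness and 1729 is composite.
Base 1656: x_0 = 1656^27 mod 1729 = 645. x_0 is neither 1 nor 1728, so continue squaring. x_1 = 645^2 mod 1729 = 1065. x_2 = 1065^2 mod 1729 = 1. x_2 = 1 but x_1 ≠ ±1, a nontrivial square root of 1 — 1656 is a witness and 1729 is composite.
The smallest witness among the given bases is 1530.

1530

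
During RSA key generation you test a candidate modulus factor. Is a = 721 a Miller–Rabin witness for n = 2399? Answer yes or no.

n − 1 = 2398 = 2^1 · 1199, so s = 1 and d = 1199.
Repeated squaring mod 2399: 721^1 ≡ 721, 721^2 ≡ 1657, 721^4 ≡ 1193, 721^8 ≡ 642, 721^16 ≡ 1935, 721^32 ≡ 1785, 721^64 ≡ 353, 721^128 ≡ 2260, 721^256 ≡ 129, 721^512 ≡ 2247, 721^1024 ≡ 1513.
1199 = 1024 + 128 + 32 + 8 + 4 + 2 + 1, so 721^1199 ≡ 1513·2260·1785·642·1193·1657·721 ≡ 2398 (mod 2399).
x_0 = 721^1199 mod 2399 = 2398.
x_0 = 2398 ≡ −1, so 721 is not a witness.

no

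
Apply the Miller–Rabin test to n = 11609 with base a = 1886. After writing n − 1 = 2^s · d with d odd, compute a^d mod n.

4642

n − 1 = 11608 = 2^3 · 1451, so s = 3 and d = 1451.
By repeated squaring, 1886^1451 ≡ 4642 (mod 11609).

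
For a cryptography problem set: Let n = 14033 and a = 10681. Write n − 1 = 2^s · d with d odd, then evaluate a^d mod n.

14032

n − 1 = 14032 = 2^4 · 877, so s = 4 and d = 877.
10681^877 mod 14033 = 14032.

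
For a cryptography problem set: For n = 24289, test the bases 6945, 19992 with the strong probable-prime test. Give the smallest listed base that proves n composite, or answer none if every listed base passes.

n − 1 = 24288 = 2^5 · 759, so s = 5 and d = 759.
Base 6945: x_0 = 6945^759 mod 24289 = 19640. x_0 is neither 1 nor 24288, so continue squaring. x_1 = 19640^2 mod 24289 = 20280. x_2 = 20280^2 mod 24289 = 17052. x_3 = 17052^2 mod 24289 = 7085. x_4 = 7085^2 mod 24289 = 16151. Reached i = s−1 = 4 without hitting −1: 6945 is a Miller–Rabin witness and 24289 is composite.
Base 19992: x_0 = 19992^759 mod 24289 = 10110. x_0 is neither 1 nor 24288, so continue squaring. x_1 = 10110^2 mod 24289 = 3988. x_2 = 3988^2 mod 24289 = 19138. x_3 = 19138^2 mod 24289 = 9213. x_4 = 9213^2 mod 24289 = 13603. Reached i = s−1 = 4 without hitting −1: 19992 is a Miller–Rabin witness and 24289 is composite.
The smallest witness among the given bases is 6945.

6945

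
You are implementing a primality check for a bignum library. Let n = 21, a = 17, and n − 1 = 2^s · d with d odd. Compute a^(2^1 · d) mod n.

n − 1 = 20 = 2^2 · 5, so s = 2 and d = 5.
By repeated squaring, 17^5 ≡ 5 (mod 21).
x_0 = 5.
x_1 = 5^2 mod 21 = 4.

4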